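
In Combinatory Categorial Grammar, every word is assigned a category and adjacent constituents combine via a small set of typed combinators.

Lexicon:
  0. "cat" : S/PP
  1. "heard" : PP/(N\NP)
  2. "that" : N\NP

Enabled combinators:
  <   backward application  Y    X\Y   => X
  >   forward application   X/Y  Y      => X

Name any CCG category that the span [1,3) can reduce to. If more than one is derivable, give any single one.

[0,3] S   >
  [0,1] "cat" : S/PP
  [1,3] PP   >
    [1,2] "heard" : PP/(N\NP)
    [2,3] "that" : N\NP

PP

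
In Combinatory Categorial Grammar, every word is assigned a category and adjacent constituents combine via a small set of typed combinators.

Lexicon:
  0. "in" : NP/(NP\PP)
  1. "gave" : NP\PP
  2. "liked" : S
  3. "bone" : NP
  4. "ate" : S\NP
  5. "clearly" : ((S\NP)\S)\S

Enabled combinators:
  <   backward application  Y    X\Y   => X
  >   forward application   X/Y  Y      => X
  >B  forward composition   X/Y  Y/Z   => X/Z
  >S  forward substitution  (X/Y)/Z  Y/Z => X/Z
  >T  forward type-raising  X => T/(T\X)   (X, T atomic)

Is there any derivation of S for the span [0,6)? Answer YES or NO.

[0,6] S   <
  [0,2] NP   >
    [0,1] "in" : NP/(NP\PP)
    [1,2] "gave" : NP\PP
  [2,6] S\NP   <
    [2,3] "liked" : S
    [3,6] (S\NP)\S   <
      [3,5] S   <
        [3,4] "bone" : NP
        [4,5] "ate" : S\NP
      [5,6] "clearly" : ((S\NP)\S)\S

YES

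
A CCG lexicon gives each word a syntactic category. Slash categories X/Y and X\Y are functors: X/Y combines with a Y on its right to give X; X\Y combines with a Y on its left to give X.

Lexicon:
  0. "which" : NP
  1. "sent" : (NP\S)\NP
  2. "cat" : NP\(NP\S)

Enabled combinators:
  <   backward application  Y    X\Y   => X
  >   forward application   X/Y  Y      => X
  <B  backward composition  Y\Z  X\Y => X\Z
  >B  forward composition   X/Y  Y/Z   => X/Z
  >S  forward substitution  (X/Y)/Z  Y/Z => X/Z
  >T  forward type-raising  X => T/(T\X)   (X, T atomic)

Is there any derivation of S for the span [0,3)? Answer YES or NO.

NO

NP (NP\S)\NP NP\(NP\S)
CKY chart[0,3] = {N/(N\NP), NP, NP/(NP\NP), PP/(PP\NP), S/(S\NP)}; S ∉ chart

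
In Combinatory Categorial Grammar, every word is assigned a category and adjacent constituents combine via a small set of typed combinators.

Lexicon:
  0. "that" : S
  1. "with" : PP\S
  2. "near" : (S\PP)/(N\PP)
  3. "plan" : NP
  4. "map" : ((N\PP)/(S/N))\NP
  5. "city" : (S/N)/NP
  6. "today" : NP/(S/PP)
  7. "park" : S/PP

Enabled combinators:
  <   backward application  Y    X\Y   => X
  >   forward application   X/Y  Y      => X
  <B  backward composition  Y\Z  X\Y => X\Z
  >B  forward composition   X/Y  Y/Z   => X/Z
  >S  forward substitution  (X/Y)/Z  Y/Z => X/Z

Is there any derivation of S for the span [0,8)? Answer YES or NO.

YES

[0,8] S   <
  [0,2] PP   <
    [0,1] "that" : S
    [1,2] "with" : PP\S
  [2,8] S\PP   >
    [2,3] "near" : (S\PP)/(N\PP)
    [3,8] N\PP   >
      [3,5] (N\PP)/(S/N)   <
        [3,4] "plan" : NP
        [4,5] "map" : ((N\PP)/(S/N))\NP
      [5,8] S/N   >
        [5,6] "city" : (S/N)/NP
        [6,8] NP   >
          [6,7] "today" : NP/(S/PP)
          [7,8] "park" : S/PP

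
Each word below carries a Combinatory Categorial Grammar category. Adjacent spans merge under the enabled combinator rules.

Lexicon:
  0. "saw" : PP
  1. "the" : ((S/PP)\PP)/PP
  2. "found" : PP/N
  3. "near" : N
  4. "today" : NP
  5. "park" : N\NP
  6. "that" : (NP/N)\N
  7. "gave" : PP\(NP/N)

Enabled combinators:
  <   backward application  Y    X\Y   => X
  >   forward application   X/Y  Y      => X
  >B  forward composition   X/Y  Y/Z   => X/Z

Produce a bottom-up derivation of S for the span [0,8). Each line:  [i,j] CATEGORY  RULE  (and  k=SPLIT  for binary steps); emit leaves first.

[0,1] PP  lex  "saw"
[1,2] ((S/PP)\PP)/PP  lex  "the"
[2,3] PP/N  lex  "found"
[3,4] N  lex  "near"
[2,4] PP  >  k=3
[1,4] (S/PP)\PP  >  k=2
[0,4] S/PP  <  k=1
[4,5] NP  lex  "today"
[5,6] N\NP  lex  "park"
[4,6] N  <  k=5
[6,7] (NP/N)\N  lex  "that"
[4,7] NP/N  <  k=6
[7,8] PP\(NP/N)  lex  "gave"
[4,8] PP  <  k=7
[0,8] S  >  k=4

[0,8] S   >
  [0,4] S/PP   <
    [0,1] "saw" : PP
    [1,4] (S/PP)\PP   >
      [1,2] "the" : ((S/PP)\PP)/PP
      [2,4] PP   >
        [2,3] "found" : PP/N
        [3,4] "near" : N
  [4,8] PP   <
    [4,7] NP/N   <
      [4,6] N   <
        [4,5] "today" : NP
        [5,6] "park" : N\NP
      [6,7] "that" : (NP/N)\N
    [7,8] "gave" : PP\(NP/N)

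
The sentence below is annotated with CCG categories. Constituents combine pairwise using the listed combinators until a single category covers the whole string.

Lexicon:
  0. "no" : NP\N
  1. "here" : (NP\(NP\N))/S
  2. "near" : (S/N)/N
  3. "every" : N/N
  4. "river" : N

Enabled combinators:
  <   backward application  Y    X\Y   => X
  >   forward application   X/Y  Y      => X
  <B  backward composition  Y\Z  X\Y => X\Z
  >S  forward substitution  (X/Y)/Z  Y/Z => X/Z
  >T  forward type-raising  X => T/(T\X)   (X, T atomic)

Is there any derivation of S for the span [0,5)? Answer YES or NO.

NO

NP\N (NP\(NP\N))/S (S/N)/N N/N N
CKY chart[0,5] = {N/(N\NP), NP, NP/(NP\NP), PP/(PP\NP), S/(S\NP)}; S ∉ chart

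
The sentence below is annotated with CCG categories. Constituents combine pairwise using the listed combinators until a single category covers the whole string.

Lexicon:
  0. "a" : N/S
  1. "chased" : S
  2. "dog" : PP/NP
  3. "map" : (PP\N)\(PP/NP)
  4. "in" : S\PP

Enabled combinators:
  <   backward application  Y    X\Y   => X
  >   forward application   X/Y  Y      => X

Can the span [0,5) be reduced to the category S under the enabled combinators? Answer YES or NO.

YES

[0,5] S   <
  [0,4] PP   <
    [0,2] N   >
      [0,1] "a" : N/S
      [1,2] "chased" : S
    [2,4] PP\N   <
      [2,3] "dog" : PP/NP
      [3,4] "map" : (PP\N)\(PP/NP)
  [4,5] "in" : S\PP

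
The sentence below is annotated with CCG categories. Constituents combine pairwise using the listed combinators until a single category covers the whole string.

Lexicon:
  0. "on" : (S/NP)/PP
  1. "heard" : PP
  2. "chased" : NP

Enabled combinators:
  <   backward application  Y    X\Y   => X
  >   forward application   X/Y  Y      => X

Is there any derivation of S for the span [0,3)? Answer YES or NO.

[0,3] S   >
  [0,2] S/NP   >
    [0,1] "on" : (S/NP)/PP
    [1,2] "heard" : PP
  [2,3] "chased" : NP

YES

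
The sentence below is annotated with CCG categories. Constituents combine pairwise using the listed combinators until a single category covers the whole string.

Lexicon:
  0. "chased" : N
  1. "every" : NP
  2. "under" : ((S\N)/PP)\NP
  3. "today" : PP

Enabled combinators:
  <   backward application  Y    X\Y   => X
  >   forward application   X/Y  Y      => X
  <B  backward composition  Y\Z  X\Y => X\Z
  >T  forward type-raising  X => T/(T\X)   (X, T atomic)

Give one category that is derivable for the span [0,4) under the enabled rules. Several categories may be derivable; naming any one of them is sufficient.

S

[0,4] S   >
  [0,1] S/(S\N)   >T
    [0,1] "chased" : N
  [1,4] S\N   >
    [1,3] (S\N)/PP   <
      [1,2] "every" : NP
      [2,3] "under" : ((S\N)/PP)\NP
    [3,4] "today" : PP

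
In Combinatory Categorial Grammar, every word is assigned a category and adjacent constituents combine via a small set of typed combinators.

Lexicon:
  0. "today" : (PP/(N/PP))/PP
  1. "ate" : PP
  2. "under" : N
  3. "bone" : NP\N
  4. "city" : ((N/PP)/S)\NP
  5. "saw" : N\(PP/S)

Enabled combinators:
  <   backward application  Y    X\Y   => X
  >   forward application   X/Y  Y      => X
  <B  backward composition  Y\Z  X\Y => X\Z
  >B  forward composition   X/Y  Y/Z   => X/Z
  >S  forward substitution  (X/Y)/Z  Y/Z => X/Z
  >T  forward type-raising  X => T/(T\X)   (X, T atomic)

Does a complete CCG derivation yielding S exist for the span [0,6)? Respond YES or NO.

(PP/(N/PP))/PP PP N NP\N ((N/PP)/S)\NP N\(PP/S)
CKY chart[0,6] = {N, N/(N\N), NP/(NP\N), PP/(PP\N), S/(S\N)}; S ∉ chart

NO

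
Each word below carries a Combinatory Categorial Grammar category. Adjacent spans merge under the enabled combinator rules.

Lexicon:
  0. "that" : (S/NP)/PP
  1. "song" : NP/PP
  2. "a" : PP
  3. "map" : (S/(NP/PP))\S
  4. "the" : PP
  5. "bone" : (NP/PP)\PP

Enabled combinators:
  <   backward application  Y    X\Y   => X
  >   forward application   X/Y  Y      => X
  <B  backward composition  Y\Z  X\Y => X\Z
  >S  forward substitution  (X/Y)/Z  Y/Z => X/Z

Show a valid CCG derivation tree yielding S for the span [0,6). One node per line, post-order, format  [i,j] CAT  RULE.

[0,1] (S/NP)/PP  lex  "that"
[1,2] NP/PP  lex  "song"
[0,2] S/PP  >S  k=1
[2,3] PP  lex  "a"
[0,3] S  >  k=2
[3,4] (S/(NP/PP))\S  lex  "map"
[0,4] S/(NP/PP)  <  k=3
[4,5] PP  lex  "the"
[5,6] (NP/PP)\PP  lex  "bone"
[4,6] NP/PP  <  k=5
[0,6] S  >  k=4

[0,6] S   >
  [0,4] S/(NP/PP)   <
    [0,3] S   >
      [0,2] S/PP   >S
        [0,1] "that" : (S/NP)/PP
        [1,2] "song" : NP/PP
      [2,3] "a" : PP
    [3,4] "map" : (S/(NP/PP))\S
  [4,6] NP/PP   <
    [4,5] "the" : PP
    [5,6] "bone" : (NP/PP)\PP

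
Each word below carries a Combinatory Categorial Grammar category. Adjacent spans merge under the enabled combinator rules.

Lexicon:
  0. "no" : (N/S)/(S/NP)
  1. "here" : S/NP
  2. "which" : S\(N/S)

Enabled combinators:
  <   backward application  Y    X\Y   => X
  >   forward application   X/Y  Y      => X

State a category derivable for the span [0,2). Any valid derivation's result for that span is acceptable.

[0,3] S   <
  [0,2] N/S   >
    [0,1] "no" : (N/S)/(S/NP)
    [1,2] "here" : S/NP
  [2,3] "which" : S\(N/S)

N/S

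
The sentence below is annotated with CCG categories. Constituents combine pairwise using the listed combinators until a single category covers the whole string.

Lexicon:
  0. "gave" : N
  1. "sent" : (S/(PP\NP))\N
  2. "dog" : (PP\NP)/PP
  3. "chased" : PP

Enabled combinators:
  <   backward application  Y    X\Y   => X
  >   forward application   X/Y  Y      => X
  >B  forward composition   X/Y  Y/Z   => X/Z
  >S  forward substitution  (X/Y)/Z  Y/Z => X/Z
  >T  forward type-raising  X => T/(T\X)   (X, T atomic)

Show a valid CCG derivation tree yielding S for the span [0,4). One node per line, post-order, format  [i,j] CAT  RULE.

[0,4] S   >
  [0,2] S/(PP\NP)   <
    [0,1] "gave" : N
    [1,2] "sent" : (S/(PP\NP))\N
  [2,4] PP\NP   >
    [2,3] "dog" : (PP\NP)/PP
    [3,4] "chased" : PP

[0,1] N  lex  "gave"
[1,2] (S/(PP\NP))\N  lex  "sent"
[0,2] S/(PP\NP)  <  k=1
[2,3] (PP\NP)/PP  lex  "dog"
[3,4] PP  lex  "chased"
[2,4] PP\NP  >  k=3
[0,4] S  >  k=2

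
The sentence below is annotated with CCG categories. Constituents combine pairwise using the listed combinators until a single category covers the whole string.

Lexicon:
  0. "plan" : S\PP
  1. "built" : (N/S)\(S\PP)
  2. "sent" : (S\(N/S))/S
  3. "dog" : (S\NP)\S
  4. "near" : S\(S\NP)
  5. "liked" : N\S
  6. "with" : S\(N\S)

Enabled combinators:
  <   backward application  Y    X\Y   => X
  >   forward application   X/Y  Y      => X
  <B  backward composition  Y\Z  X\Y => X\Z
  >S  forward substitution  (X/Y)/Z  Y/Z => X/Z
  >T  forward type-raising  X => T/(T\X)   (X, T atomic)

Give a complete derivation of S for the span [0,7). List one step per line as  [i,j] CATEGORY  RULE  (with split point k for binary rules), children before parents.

[0,1] S\PP  lex  "plan"
[1,2] (N/S)\(S\PP)  lex  "built"
[0,2] N/S  <  k=1
[2,3] (S\(N/S))/S  lex  "sent"
[3,4] (S\NP)\S  lex  "dog"
[4,5] S\(S\NP)  lex  "near"
[3,5] S\S  <B  k=4
[5,6] N\S  lex  "liked"
[3,6] N\S  <B  k=5
[6,7] S\(N\S)  lex  "with"
[3,7] S  <  k=6
[2,7] S\(N/S)  >  k=3
[0,7] S  <  k=2

[0,7] S   <
  [0,2] N/S   <
    [0,1] "plan" : S\PP
    [1,2] "built" : (N/S)\(S\PP)
  [2,7] S\(N/S)   >
    [2,3] "sent" : (S\(N/S))/S
    [3,7] S   <
      [3,6] N\S   <B
        [3,5] S\S   <B
          [3,4] "dog" : (S\NP)\S
          [4,5] "near" : S\(S\NP)
        [5,6] "liked" : N\S
      [6,7] "with" : S\(N\S)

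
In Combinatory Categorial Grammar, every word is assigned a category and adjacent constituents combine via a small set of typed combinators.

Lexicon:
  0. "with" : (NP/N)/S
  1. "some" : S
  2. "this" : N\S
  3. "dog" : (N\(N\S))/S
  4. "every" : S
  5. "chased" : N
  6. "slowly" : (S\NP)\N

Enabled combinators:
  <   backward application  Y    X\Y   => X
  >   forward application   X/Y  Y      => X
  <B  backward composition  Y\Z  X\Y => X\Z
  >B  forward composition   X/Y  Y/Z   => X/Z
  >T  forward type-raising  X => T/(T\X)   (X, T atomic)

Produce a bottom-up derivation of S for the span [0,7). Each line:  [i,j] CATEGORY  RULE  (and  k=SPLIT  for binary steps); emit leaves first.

[0,7] S   <
  [0,5] NP   >
    [0,2] NP/N   >
      [0,1] "with" : (NP/N)/S
      [1,2] "some" : S
    [2,5] N   <
      [2,3] "this" : N\S
      [3,5] N\(N\S)   >
        [3,4] "dog" : (N\(N\S))/S
        [4,5] "every" : S
  [5,7] S\NP   <
    [5,6] "chased" : N
    [6,7] "slowly" : (S\NP)\N

[0,1] (NP/N)/S  lex  "with"
[1,2] S  lex  "some"
[0,2] NP/N  >  k=1
[2,3] N\S  lex  "this"
[3,4] (N\(N\S))/S  lex  "dog"
[4,5] S  lex  "every"
[3,5] N\(N\S)  >  k=4
[2,5] N  <  k=3
[0,5] NP  >  k=2
[5,6] N  lex  "chased"
[6,7] (S\NP)\N  lex  "slowly"
[5,7] S\NP  <  k=6
[0,7] S  <  k=5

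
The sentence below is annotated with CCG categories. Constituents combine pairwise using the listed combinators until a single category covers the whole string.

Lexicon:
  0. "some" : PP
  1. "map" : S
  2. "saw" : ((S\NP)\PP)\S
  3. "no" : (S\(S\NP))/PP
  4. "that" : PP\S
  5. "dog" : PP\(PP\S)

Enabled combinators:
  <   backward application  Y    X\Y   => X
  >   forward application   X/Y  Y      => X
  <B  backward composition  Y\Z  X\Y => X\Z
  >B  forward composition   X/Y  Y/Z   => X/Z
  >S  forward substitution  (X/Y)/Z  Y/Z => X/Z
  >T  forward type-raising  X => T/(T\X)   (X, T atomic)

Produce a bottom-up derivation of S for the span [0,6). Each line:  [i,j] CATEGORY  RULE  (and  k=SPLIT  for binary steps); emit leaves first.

[0,6] S   <
  [0,3] S\NP   <
    [0,1] "some" : PP
    [1,3] (S\NP)\PP   <
      [1,2] "map" : S
      [2,3] "saw" : ((S\NP)\PP)\S
  [3,6] S\(S\NP)   >
    [3,4] "no" : (S\(S\NP))/PP
    [4,6] PP   <
      [4,5] "that" : PP\S
      [5,6] "dog" : PP\(PP\S)

[0,1] PP  lex  "some"
[1,2] S  lex  "map"
[2,3] ((S\NP)\PP)\S  lex  "saw"
[1,3] (S\NP)\PP  <  k=2
[0,3] S\NP  <  k=1
[3,4] (S\(S\NP))/PP  lex  "no"
[4,5] PP\S  lex  "that"
[5,6] PP\(PP\S)  lex  "dog"
[4,6] PP  <  k=5
[3,6] S\(S\NP)  >  k=4
[0,6] S  <  k=3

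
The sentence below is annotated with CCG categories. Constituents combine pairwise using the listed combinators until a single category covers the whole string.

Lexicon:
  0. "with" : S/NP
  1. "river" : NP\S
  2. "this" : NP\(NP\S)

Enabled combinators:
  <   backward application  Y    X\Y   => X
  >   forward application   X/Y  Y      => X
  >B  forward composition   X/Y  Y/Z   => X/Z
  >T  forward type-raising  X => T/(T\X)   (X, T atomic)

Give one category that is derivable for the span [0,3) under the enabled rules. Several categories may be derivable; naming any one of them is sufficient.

S

[0,3] S   >
  [0,1] "with" : S/NP
  [1,3] NP   <
    [1,2] "river" : NP\S
    [2,3] "this" : NP\(NP\S)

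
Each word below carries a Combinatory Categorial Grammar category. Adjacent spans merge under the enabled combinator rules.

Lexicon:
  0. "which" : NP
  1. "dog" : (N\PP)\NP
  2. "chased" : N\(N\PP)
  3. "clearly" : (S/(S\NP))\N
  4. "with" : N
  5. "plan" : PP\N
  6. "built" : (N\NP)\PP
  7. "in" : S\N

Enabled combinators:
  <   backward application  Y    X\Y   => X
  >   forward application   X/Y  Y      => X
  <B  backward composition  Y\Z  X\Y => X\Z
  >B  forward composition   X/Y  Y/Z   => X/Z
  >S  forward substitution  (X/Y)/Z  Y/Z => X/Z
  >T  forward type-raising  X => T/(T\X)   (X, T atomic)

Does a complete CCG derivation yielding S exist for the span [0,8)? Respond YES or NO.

[0,8] S   >
  [0,4] S/(S\NP)   <
    [0,3] N   <
      [0,2] N\PP   <
        [0,1] "which" : NP
        [1,2] "dog" : (N\PP)\NP
      [2,3] "chased" : N\(N\PP)
    [3,4] "clearly" : (S/(S\NP))\N
  [4,8] S\NP   <B
    [4,7] N\NP   <
      [4,6] PP   <
        [4,5] "with" : N
        [5,6] "plan" : PP\N
      [6,7] "built" : (N\NP)\PP
    [7,8] "in" : S\N

YES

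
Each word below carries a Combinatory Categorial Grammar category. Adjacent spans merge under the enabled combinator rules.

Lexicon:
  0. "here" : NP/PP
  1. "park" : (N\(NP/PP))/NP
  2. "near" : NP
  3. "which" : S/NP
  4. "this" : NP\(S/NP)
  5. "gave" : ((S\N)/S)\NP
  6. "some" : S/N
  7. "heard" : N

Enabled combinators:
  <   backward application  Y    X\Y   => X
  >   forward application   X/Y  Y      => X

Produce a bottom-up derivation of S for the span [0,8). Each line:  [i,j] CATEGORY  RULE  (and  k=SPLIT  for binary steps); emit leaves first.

[0,1] NP/PP  lex  "here"
[1,2] (N\(NP/PP))/NP  lex  "park"
[2,3] NP  lex  "near"
[1,3] N\(NP/PP)  >  k=2
[0,3] N  <  k=1
[3,4] S/NP  lex  "which"
[4,5] NP\(S/NP)  lex  "this"
[3,5] NP  <  k=4
[5,6] ((S\N)/S)\NP  lex  "gave"
[3,6] (S\N)/S  <  k=5
[6,7] S/N  lex  "some"
[7,8] N  lex  "heard"
[6,8] S  >  k=7
[3,8] S\N  >  k=6
[0,8] S  <  k=3

[0,8] S   <
  [0,3] N   <
    [0,1] "here" : NP/PP
    [1,3] N\(NP/PP)   >
      [1,2] "park" : (N\(NP/PP))/NP
      [2,3] "near" : NP
  [3,8] S\N   >
    [3,6] (S\N)/S   <
      [3,5] NP   <
        [3,4] "which" : S/NP
        [4,5] "this" : NP\(S/NP)
      [5,6] "gave" : ((S\N)/S)\NP
    [6,8] S   >
      [6,7] "some" : S/N
      [7,8] "heard" : N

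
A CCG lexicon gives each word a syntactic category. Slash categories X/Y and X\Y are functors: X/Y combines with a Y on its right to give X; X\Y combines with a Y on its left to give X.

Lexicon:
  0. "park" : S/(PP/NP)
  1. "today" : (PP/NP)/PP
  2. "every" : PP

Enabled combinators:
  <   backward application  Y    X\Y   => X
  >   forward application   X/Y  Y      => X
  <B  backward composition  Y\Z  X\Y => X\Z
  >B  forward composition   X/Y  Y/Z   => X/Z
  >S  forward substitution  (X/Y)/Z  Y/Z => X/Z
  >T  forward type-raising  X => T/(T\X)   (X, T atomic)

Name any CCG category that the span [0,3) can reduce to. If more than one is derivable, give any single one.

[0,3] S   >
  [0,1] "park" : S/(PP/NP)
  [1,3] PP/NP   >
    [1,2] "today" : (PP/NP)/PP
    [2,3] "every" : PP

S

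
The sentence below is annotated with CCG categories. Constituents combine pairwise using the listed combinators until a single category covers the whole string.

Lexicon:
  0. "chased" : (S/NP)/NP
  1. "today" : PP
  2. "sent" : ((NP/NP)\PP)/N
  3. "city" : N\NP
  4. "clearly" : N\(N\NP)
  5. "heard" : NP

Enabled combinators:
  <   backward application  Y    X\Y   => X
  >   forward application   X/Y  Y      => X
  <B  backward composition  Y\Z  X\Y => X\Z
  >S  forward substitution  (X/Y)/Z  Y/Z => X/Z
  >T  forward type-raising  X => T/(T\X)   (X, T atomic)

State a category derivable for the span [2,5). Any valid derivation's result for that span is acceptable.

(NP/NP)\PP

[0,6] S   >
  [0,5] S/NP   >S
    [0,1] "chased" : (S/NP)/NP
    [1,5] NP/NP   <
      [1,2] "today" : PP
      [2,5] (NP/NP)\PP   >
        [2,3] "sent" : ((NP/NP)\PP)/N
        [3,5] N   <
          [3,4] "city" : N\NP
          [4,5] "clearly" : N\(N\NP)
  [5,6] "heard" : NP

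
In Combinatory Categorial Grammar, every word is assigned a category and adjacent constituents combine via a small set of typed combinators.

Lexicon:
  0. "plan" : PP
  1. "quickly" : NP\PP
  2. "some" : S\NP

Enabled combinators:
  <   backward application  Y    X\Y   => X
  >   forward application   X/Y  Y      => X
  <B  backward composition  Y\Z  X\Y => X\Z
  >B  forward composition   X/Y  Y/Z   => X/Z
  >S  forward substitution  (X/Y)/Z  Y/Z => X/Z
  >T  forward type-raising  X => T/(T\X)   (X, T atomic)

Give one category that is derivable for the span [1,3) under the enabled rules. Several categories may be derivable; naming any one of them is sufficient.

S\PP

[0,3] S   >
  [0,1] S/(S\PP)   >T
    [0,1] "plan" : PP
  [1,3] S\PP   <B
    [1,2] "quickly" : NP\PP
    [2,3] "some" : S\NP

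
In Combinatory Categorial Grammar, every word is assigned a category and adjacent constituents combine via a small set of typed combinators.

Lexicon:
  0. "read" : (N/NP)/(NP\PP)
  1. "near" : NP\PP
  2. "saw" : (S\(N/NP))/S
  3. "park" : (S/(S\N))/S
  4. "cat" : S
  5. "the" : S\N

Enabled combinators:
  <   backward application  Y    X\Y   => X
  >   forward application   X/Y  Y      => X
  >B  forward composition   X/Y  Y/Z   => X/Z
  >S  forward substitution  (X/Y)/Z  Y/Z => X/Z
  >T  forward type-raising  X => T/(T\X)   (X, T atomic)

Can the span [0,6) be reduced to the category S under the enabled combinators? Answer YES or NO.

YES

[0,6] S   <
  [0,2] N/NP   >
    [0,1] "read" : (N/NP)/(NP\PP)
    [1,2] "near" : NP\PP
  [2,6] S\(N/NP)   >
    [2,3] "saw" : (S\(N/NP))/S
    [3,6] S   >
      [3,5] S/(S\N)   >
        [3,4] "park" : (S/(S\N))/S
        [4,5] "cat" : S
      [5,6] "the" : S\N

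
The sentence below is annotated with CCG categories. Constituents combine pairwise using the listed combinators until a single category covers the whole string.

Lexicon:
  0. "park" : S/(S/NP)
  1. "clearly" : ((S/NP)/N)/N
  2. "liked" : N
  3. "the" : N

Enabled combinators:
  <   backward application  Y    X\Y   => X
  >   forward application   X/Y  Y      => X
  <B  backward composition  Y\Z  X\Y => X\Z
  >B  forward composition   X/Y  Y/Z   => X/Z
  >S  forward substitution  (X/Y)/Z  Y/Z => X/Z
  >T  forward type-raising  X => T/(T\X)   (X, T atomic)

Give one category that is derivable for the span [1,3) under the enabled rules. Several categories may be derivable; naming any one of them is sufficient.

(S/NP)/N

[0,4] S   >
  [0,3] S/N   >B
    [0,1] "park" : S/(S/NP)
    [1,3] (S/NP)/N   >
      [1,2] "clearly" : ((S/NP)/N)/N
      [2,3] "liked" : N
  [3,4] "the" : N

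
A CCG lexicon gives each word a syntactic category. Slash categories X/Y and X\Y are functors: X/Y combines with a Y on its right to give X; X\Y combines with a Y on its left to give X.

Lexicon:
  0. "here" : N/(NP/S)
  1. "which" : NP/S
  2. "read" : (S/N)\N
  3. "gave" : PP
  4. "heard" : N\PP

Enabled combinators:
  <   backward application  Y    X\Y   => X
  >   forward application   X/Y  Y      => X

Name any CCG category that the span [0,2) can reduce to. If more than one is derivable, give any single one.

[0,5] S   >
  [0,3] S/N   <
    [0,2] N   >
      [0,1] "here" : N/(NP/S)
      [1,2] "which" : NP/S
    [2,3] "read" : (S/N)\N
  [3,5] N   <
    [3,4] "gave" : PP
    [4,5] "heard" : N\PP

N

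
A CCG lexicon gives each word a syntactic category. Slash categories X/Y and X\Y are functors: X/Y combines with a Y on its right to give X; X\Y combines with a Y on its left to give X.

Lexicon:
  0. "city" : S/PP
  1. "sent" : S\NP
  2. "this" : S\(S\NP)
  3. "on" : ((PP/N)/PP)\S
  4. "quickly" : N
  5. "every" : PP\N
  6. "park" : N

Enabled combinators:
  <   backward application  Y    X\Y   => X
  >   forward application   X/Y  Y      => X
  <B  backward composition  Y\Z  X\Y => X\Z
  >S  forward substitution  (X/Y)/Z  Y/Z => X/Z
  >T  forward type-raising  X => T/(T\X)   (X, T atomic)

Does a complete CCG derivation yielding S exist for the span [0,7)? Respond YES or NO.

YES

[0,7] S   >
  [0,1] "city" : S/PP
  [1,7] PP   >
    [1,6] PP/N   >
      [1,4] (PP/N)/PP   <
        [1,3] S   <
          [1,2] "sent" : S\NP
          [2,3] "this" : S\(S\NP)
        [3,4] "on" : ((PP/N)/PP)\S
      [4,6] PP   <
        [4,5] "quickly" : N
        [5,6] "every" : PP\N
    [6,7] "park" : N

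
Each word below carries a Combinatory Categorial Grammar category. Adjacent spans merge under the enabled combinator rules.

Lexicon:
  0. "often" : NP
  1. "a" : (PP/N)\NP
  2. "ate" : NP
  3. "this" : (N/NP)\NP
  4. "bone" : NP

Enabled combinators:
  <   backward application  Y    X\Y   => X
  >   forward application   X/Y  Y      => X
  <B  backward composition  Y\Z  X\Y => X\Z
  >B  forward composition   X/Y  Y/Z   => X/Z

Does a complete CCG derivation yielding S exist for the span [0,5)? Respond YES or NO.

NP (PP/N)\NP NP (N/NP)\NP NP
CKY chart[0,5] = {PP}; S ∉ chart

NO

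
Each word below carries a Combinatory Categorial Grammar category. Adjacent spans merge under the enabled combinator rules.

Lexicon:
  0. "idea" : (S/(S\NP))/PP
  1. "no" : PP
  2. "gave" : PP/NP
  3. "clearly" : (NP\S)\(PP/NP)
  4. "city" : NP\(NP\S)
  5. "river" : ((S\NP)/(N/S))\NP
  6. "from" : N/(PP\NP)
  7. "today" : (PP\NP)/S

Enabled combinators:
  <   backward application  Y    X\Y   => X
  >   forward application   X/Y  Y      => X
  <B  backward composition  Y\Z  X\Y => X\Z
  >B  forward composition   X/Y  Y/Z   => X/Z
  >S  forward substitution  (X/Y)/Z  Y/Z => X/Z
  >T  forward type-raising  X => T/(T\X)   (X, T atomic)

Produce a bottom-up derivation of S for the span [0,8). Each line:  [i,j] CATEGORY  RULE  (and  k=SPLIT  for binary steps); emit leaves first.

[0,8] S   >
  [0,2] S/(S\NP)   >
    [0,1] "idea" : (S/(S\NP))/PP
    [1,2] "no" : PP
  [2,8] S\NP   >
    [2,6] (S\NP)/(N/S)   <
      [2,5] NP   <
        [2,4] NP\S   <
          [2,3] "gave" : PP/NP
          [3,4] "clearly" : (NP\S)\(PP/NP)
        [4,5] "city" : NP\(NP\S)
      [5,6] "river" : ((S\NP)/(N/S))\NP
    [6,8] N/S   >B
      [6,7] "from" : N/(PP\NP)
      [7,8] "today" : (PP\NP)/S

[0,1] (S/(S\NP))/PP  lex  "idea"
[1,2] PP  lex  "no"
[0,2] S/(S\NP)  >  k=1
[2,3] PP/NP  lex  "gave"
[3,4] (NP\S)\(PP/NP)  lex  "clearly"
[2,4] NP\S  <  k=3
[4,5] NP\(NP\S)  lex  "city"
[2,5] NP  <  k=4
[5,6] ((S\NP)/(N/S))\NP  lex  "river"
[2,6] (S\NP)/(N/S)  <  k=5
[6,7] N/(PP\NP)  lex  "from"
[7,8] (PP\NP)/S  lex  "today"
[6,8] N/S  >B  k=7
[2,8] S\NP  >  k=6
[0,8] S  >  k=2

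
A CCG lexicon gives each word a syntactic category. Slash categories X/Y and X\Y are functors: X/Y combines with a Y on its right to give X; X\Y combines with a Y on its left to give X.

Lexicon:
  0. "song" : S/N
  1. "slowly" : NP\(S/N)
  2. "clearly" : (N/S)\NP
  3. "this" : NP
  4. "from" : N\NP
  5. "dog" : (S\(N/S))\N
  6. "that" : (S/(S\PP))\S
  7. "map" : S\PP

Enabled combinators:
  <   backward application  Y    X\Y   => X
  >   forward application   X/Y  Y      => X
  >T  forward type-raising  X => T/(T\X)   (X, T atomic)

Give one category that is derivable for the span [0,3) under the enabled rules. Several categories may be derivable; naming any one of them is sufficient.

N/S

[0,8] S   >
  [0,7] S/(S\PP)   <
    [0,6] S   <
      [0,3] N/S   <
        [0,2] NP   <
          [0,1] "song" : S/N
          [1,2] "slowly" : NP\(S/N)
        [2,3] "clearly" : (N/S)\NP
      [3,6] S\(N/S)   <
        [3,5] N   >
          [3,4] N/(N\NP)   >T
            [3,4] "this" : NP
          [4,5] "from" : N\NP
        [5,6] "dog" : (S\(N/S))\N
    [6,7] "that" : (S/(S\PP))\S
  [7,8] "map" : S\PP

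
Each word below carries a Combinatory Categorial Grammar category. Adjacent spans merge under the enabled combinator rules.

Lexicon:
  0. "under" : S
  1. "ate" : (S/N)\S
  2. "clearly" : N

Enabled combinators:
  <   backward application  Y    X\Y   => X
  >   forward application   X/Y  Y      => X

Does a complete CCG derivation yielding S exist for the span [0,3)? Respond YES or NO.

YES

[0,3] S   >
  [0,2] S/N   <
    [0,1] "under" : S
    [1,2] "ate" : (S/N)\S
  [2,3] "clearly" : N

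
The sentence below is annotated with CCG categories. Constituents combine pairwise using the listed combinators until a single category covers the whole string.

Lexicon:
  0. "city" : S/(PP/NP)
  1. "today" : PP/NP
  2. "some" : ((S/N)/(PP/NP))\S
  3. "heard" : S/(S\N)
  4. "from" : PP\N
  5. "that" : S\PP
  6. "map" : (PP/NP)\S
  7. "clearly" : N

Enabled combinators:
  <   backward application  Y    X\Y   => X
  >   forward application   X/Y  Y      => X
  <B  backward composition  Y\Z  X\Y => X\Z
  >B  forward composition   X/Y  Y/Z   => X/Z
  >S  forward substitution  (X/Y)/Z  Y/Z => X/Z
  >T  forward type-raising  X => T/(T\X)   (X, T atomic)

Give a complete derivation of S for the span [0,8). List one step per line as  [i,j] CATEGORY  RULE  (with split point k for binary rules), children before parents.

[0,8] S   >
  [0,7] S/N   >
    [0,3] (S/N)/(PP/NP)   <
      [0,2] S   >
        [0,1] "city" : S/(PP/NP)
        [1,2] "today" : PP/NP
      [2,3] "some" : ((S/N)/(PP/NP))\S
    [3,7] PP/NP   <
      [3,6] S   >
        [3,4] "heard" : S/(S\N)
        [4,6] S\N   <B
          [4,5] "from" : PP\N
          [5,6] "that" : S\PP
      [6,7] "map" : (PP/NP)\S
  [7,8] "clearly" : N

[0,1] S/(PP/NP)  lex  "city"
[1,2] PP/NP  lex  "today"
[0,2] S  >  k=1
[2,3] ((S/N)/(PP/NP))\S  lex  "some"
[0,3] (S/N)/(PP/NP)  <  k=2
[3,4] S/(S\N)  lex  "heard"
[4,5] PP\N  lex  "from"
[5,6] S\PP  lex  "that"
[4,6] S\N  <B  k=5
[3,6] S  >  k=4
[6,7] (PP/NP)\S  lex  "map"
[3,7] PP/NP  <  k=6
[0,7] S/N  >  k=3
[7,8] N  lex  "clearly"
[0,8] S  >  k=7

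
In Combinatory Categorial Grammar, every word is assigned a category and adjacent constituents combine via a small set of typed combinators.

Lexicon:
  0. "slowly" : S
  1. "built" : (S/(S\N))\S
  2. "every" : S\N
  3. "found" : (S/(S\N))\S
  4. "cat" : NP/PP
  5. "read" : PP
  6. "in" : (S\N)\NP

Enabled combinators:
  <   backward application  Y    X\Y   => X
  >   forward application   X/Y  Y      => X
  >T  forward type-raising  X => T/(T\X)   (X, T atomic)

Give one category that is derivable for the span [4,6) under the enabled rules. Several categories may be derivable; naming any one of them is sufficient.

[0,7] S   >
  [0,4] S/(S\N)   <
    [0,3] S   >
      [0,2] S/(S\N)   <
        [0,1] "slowly" : S
        [1,2] "built" : (S/(S\N))\S
      [2,3] "every" : S\N
    [3,4] "found" : (S/(S\N))\S
  [4,7] S\N   <
    [4,6] NP   >
      [4,5] "cat" : NP/PP
      [5,6] "read" : PP
    [6,7] "in" : (S\N)\NP

NP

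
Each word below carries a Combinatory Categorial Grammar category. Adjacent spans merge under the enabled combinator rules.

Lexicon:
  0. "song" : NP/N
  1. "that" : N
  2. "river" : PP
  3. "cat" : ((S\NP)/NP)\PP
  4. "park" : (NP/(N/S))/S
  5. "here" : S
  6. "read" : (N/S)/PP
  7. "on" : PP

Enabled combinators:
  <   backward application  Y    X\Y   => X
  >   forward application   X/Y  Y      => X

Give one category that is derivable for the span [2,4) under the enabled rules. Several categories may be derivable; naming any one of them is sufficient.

[0,8] S   <
  [0,2] NP   >
    [0,1] "song" : NP/N
    [1,2] "that" : N
  [2,8] S\NP   >
    [2,4] (S\NP)/NP   <
      [2,3] "river" : PP
      [3,4] "cat" : ((S\NP)/NP)\PP
    [4,8] NP   >
      [4,6] NP/(N/S)   >
        [4,5] "park" : (NP/(N/S))/S
        [5,6] "here" : S
      [6,8] N/S   >
        [6,7] "read" : (N/S)/PP
        [7,8] "on" : PP

(S\NP)/NP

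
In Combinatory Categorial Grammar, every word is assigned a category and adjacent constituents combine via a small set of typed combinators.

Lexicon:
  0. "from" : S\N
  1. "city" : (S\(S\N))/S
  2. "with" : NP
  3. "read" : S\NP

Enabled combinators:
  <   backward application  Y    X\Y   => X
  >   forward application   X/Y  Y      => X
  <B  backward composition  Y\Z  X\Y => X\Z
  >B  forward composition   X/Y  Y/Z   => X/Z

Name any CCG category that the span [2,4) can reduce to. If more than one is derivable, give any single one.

S

[0,4] S   <
  [0,1] "from" : S\N
  [1,4] S\(S\N)   >
    [1,2] "city" : (S\(S\N))/S
    [2,4] S   <
      [2,3] "with" : NP
      [3,4] "read" : S\NP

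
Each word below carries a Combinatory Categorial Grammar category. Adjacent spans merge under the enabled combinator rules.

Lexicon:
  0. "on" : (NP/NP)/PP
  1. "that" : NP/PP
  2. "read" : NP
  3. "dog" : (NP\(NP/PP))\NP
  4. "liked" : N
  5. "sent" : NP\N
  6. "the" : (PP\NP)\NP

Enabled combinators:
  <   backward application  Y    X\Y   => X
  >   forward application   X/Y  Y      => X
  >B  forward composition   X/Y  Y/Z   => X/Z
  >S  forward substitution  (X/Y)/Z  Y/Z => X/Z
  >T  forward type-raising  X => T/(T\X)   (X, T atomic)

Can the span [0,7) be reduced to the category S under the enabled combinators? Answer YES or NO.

(NP/NP)/PP NP/PP NP (NP\(NP/PP))\NP N NP\N (PP\NP)\NP
CKY chart[0,7] = {(NP/NP)/(PP\PP), N/(N\PP), NP/(NP\PP), NP/NP, PP, PP/(PP\PP), S/(S\PP)}; S ∉ chart

NO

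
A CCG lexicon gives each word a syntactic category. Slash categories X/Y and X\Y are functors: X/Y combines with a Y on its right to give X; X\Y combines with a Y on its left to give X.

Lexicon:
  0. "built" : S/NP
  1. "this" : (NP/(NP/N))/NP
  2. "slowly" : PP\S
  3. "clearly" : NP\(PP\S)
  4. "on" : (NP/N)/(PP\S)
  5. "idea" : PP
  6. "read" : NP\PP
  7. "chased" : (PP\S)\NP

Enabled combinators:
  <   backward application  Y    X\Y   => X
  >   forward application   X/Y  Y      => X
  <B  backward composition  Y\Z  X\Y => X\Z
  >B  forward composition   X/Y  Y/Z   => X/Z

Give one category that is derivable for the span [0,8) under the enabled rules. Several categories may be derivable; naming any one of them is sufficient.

[0,8] S   >
  [0,1] "built" : S/NP
  [1,8] NP   >
    [1,4] NP/(NP/N)   >
      [1,2] "this" : (NP/(NP/N))/NP
      [2,4] NP   <
        [2,3] "slowly" : PP\S
        [3,4] "clearly" : NP\(PP\S)
    [4,8] NP/N   >
      [4,5] "on" : (NP/N)/(PP\S)
      [5,8] PP\S   <
        [5,7] NP   <
          [5,6] "idea" : PP
          [6,7] "read" : NP\PP
        [7,8] "chased" : (PP\S)\NP

S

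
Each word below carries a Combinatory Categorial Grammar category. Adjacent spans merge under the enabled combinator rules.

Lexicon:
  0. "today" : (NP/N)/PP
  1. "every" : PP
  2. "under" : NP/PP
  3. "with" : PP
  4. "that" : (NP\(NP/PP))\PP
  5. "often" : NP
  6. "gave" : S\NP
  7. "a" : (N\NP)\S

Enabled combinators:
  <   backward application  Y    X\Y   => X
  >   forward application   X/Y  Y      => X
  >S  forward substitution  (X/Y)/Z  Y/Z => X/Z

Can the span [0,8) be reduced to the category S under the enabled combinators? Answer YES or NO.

(NP/N)/PP PP NP/PP PP (NP\(NP/PP))\PP NP S\NP (N\NP)\S
CKY chart[0,8] = {NP}; S ∉ chart

NO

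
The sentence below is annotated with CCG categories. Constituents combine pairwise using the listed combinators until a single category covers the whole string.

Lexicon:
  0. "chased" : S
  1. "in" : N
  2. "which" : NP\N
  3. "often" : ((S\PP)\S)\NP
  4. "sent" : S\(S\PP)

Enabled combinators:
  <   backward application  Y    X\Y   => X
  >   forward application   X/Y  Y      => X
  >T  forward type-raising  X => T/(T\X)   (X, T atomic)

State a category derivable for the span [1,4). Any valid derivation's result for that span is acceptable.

(S\PP)\S

[0,5] S   <
  [0,4] S\PP   <
    [0,1] "chased" : S
    [1,4] (S\PP)\S   <
      [1,3] NP   >
        [1,2] NP/(NP\N)   >T
          [1,2] "in" : N
        [2,3] "which" : NP\N
      [3,4] "often" : ((S\PP)\S)\NP
  [4,5] "sent" : S\(S\PP)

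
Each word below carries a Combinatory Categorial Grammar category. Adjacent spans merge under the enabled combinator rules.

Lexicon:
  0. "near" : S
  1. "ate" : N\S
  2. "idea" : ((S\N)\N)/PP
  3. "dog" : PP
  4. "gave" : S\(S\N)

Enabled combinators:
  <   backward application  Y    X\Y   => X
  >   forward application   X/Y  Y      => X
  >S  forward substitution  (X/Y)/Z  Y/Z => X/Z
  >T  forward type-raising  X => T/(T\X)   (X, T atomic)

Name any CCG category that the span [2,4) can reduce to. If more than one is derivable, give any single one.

(S\N)\N

[0,5] S   <
  [0,4] S\N   <
    [0,2] N   >
      [0,1] N/(N\S)   >T
        [0,1] "near" : S
      [1,2] "ate" : N\S
    [2,4] (S\N)\N   >
      [2,3] "idea" : ((S\N)\N)/PP
      [3,4] "dog" : PP
  [4,5] "gave" : S\(S\N)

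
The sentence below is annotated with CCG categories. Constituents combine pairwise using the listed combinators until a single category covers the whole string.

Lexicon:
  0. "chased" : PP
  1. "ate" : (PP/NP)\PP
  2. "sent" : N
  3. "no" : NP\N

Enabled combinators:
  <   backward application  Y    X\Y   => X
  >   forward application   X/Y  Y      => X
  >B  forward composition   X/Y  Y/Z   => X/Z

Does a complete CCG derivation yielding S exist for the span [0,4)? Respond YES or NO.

PP (PP/NP)\PP N NP\N
CKY chart[0,4] = {PP}; S ∉ chart

NO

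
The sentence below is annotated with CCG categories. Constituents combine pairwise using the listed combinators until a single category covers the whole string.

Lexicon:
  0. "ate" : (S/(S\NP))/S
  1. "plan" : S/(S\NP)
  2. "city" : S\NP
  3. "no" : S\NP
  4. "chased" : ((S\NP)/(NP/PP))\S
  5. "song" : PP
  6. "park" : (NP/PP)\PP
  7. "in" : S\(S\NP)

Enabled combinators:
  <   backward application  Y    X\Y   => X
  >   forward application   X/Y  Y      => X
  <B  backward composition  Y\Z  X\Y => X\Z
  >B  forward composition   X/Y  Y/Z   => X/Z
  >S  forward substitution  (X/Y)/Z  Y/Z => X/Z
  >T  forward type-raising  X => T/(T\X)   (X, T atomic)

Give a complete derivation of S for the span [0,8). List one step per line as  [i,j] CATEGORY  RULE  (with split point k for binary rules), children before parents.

[0,8] S   <
  [0,7] S\NP   >
    [0,5] (S\NP)/(NP/PP)   <
      [0,4] S   >
        [0,3] S/(S\NP)   >
          [0,1] "ate" : (S/(S\NP))/S
          [1,3] S   >
            [1,2] "plan" : S/(S\NP)
            [2,3] "city" : S\NP
        [3,4] "no" : S\NP
      [4,5] "chased" : ((S\NP)/(NP/PP))\S
    [5,7] NP/PP   <
      [5,6] "song" : PP
      [6,7] "park" : (NP/PP)\PP
  [7,8] "in" : S\(S\NP)

[0,1] (S/(S\NP))/S  lex  "ate"
[1,2] S/(S\NP)  lex  "plan"
[2,3] S\NP  lex  "city"
[1,3] S  >  k=2
[0,3] S/(S\NP)  >  k=1
[3,4] S\NP  lex  "no"
[0,4] S  >  k=3
[4,5] ((S\NP)/(NP/PP))\S  lex  "chased"
[0,5] (S\NP)/(NP/PP)  <  k=4
[5,6] PP  lex  "song"
[6,7] (NP/PP)\PP  lex  "park"
[5,7] NP/PP  <  k=6
[0,7] S\NP  >  k=5
[7,8] S\(S\NP)  lex  "in"
[0,8] S  <  k=7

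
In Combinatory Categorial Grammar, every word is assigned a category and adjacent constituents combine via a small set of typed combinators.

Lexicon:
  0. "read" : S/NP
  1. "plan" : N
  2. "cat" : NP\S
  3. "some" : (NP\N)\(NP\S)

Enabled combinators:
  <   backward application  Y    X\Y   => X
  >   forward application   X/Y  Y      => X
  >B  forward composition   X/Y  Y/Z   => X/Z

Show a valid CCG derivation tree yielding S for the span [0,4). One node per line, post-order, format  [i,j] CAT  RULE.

[0,4] S   >
  [0,1] "read" : S/NP
  [1,4] NP   <
    [1,2] "plan" : N
    [2,4] NP\N   <
      [2,3] "cat" : NP\S
      [3,4] "some" : (NP\N)\(NP\S)

[0,1] S/NP  lex  "read"
[1,2] N  lex  "plan"
[2,3] NP\S  lex  "cat"
[3,4] (NP\N)\(NP\S)  lex  "some"
[2,4] NP\N  <  k=3
[1,4] NP  <  k=2
[0,4] S  >  k=1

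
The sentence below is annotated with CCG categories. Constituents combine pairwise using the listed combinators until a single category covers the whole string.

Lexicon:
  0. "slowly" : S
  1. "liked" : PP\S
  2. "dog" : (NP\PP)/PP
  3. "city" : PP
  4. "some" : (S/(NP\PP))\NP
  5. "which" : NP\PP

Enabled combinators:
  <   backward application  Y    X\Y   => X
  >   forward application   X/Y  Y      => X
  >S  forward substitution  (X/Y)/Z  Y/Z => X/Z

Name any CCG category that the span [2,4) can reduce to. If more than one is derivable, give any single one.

[0,6] S   >
  [0,5] S/(NP\PP)   <
    [0,4] NP   <
      [0,2] PP   <
        [0,1] "slowly" : S
        [1,2] "liked" : PP\S
      [2,4] NP\PP   >
        [2,3] "dog" : (NP\PP)/PP
        [3,4] "city" : PP
    [4,5] "some" : (S/(NP\PP))\NP
  [5,6] "which" : NP\PP

NP\PP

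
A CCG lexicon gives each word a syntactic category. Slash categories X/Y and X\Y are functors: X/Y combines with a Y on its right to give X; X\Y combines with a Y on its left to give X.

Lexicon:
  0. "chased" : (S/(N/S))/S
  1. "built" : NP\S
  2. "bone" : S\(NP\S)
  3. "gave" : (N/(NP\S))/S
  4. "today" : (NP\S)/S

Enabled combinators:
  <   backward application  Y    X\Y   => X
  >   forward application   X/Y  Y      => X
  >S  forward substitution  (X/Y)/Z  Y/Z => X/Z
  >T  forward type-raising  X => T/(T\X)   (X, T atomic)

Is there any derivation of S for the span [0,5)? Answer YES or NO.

YES

[0,5] S   >
  [0,3] S/(N/S)   >
    [0,1] "chased" : (S/(N/S))/S
    [1,3] S   <
      [1,2] "built" : NP\S
      [2,3] "bone" : S\(NP\S)
  [3,5] N/S   >S
    [3,4] "gave" : (N/(NP\S))/S
    [4,5] "today" : (NP\S)/S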